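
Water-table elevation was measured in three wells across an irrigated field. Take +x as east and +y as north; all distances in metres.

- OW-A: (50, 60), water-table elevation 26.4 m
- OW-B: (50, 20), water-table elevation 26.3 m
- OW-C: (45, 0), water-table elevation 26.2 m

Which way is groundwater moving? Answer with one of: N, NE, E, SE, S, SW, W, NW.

W

Taking OW-A as reference: OW-B−OW-A = (0, -40, -0.1); OW-C−OW-A = (-5, -60, -0.2).
Solve a·Δx + b·Δy = Δh: det = 0·(-60) − (-5)·(-40) = -200.
∂h/∂x = [(-0.1)·(-60) − (-0.2)·(-40)] / -200 = +0.01000
∂h/∂y = [0·(-0.2) − (-5)·(-0.1)] / -200 = +0.002500
Flow = −∇h = (-0.01000 east, -0.002500 north), which points west.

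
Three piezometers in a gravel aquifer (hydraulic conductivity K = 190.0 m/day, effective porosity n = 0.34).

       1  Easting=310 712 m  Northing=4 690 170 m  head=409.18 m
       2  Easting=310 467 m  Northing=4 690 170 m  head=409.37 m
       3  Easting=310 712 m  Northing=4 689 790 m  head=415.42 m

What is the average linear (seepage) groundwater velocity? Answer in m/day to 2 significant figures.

∂h/∂x = (409.37 − 409.18) / (310467 − 310712) = -0.0007755
∂h/∂y = (415.42 − 409.18) / (4689790 − 4690170) = -0.01642
|∇h| = √(-0.0007755² + -0.01642²) = 0.01644
Seepage velocity v = K·i/n = 190.0 × 0.01644 / 0.34 = 9.187 m/day.

9.2 m/day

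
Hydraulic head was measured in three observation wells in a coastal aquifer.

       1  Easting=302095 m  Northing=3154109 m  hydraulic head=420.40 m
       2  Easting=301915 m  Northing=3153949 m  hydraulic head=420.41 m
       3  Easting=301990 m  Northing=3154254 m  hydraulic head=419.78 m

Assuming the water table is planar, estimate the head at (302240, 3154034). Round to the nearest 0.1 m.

420.9 m

With h = a·x + b·y + c and 1 as origin, the differences give:
  (-180)·a + (-160)·b = +0.01
  (-105)·a + 145·b = -0.62
Eliminate b (×145 and ×(-160), subtract): -42900·a = -97.750 → a = ∂h/∂x = +0.002279
Back-substitute: b = ∂h/∂y = -0.002626.
h(302240, 3154034) = 420.40 + (+0.002279)·(145) + (-0.002626)·(-75) = 420.40 +0.330 +0.197 = 420.927 m.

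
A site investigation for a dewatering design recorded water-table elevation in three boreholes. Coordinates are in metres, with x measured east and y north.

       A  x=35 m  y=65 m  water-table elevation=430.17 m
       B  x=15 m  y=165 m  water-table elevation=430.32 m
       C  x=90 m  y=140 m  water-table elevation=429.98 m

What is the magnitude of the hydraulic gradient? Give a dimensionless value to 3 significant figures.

0.00437

Differences from A: to B (Δx, Δy, Δh) = (-20, 100, +0.15); to C = (55, 75, -0.19).
Determinant of the coordinate differences = (-20)·75 − 55·100 = -7000.
∂h/∂x = [(+0.15)·75 − (-0.19)·100] / -7000 = -0.004321
∂h/∂y = [(-20)·(-0.19) − 55·(+0.15)] / -7000 = +0.0006357
|∇h| = √(-0.004321² + 0.0006357²) = 0.004368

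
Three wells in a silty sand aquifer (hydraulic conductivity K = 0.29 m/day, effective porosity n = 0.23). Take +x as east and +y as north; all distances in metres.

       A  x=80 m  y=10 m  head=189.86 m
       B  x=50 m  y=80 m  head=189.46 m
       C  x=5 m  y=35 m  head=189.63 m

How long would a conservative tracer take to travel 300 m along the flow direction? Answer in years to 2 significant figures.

Taking A as reference: B−A = (-30, 70, -0.40); C−A = (-75, 25, -0.23).
Determinant of the coordinate differences = (-30)·25 − (-75)·70 = 4500.
∂h/∂x = [(-0.40)·25 − (-0.23)·70] / 4500 = +0.001356
∂h/∂y = [(-30)·(-0.23) − (-75)·(-0.40)] / 4500 = -0.005133
|∇h| = √(0.001356² + -0.005133²) = 0.005309
Seepage velocity v = K·i/n = 0.29 × 0.005309 / 0.23 = 0.006694 m/day.
t = 300 / 0.006694 = 4.482e+04 days = 123 years.

120 years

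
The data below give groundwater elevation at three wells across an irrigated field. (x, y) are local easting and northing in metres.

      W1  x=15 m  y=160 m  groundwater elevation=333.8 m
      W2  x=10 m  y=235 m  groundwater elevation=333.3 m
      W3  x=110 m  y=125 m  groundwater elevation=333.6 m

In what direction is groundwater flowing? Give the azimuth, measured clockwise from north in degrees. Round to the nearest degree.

034°

With h = a·x + b·y + c and W1 as origin, the differences give:
  (-5)·a + 75·b = -0.5
  95·a + (-35)·b = -0.2
Eliminate b (×(-35) and ×75, subtract): -6950·a = 32.50 → a = ∂h/∂x = -0.004676
Back-substitute: b = ∂h/∂y = -0.006978.
Flow direction (−∇h) has components (+0.004676 E, +0.006978 N).
Azimuth = atan2(E, N) = atan2(+0.004676, +0.006978) = 33.8° ≈ 034°.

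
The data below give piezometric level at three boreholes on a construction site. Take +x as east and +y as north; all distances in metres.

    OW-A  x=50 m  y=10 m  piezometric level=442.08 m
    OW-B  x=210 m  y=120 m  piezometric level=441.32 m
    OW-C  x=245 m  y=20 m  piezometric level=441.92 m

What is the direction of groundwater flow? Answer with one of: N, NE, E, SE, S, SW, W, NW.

With h = a·x + b·y + c and OW-A as origin, the differences give:
  160·a + 110·b = -0.76
  195·a + 10·b = -0.16
Eliminate b (×10 and ×110, subtract): -19850·a = 10.000 → a = ∂h/∂x = -0.0005038
Back-substitute: b = ∂h/∂y = -0.006176.
Flow = −∇h = (+0.0005038 east, +0.006176 north), which points north.

N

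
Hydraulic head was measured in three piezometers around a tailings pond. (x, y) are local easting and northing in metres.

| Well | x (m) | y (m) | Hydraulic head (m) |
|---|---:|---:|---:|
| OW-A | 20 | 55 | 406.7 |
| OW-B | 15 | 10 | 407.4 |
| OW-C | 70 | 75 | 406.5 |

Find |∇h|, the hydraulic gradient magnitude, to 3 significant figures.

Differences from OW-A: to OW-B (Δx, Δy, Δh) = (-5, -45, +0.7); to OW-C = (50, 20, -0.2).
Determinant of the coordinate differences = (-5)·20 − 50·(-45) = 2150.
∂h/∂x = [(+0.7)·20 − (-0.2)·(-45)] / 2150 = +0.002326
∂h/∂y = [(-5)·(-0.2) − 50·(+0.7)] / 2150 = -0.01581
|∇h| = √(0.002326² + -0.01581²) = 0.01598

0.0160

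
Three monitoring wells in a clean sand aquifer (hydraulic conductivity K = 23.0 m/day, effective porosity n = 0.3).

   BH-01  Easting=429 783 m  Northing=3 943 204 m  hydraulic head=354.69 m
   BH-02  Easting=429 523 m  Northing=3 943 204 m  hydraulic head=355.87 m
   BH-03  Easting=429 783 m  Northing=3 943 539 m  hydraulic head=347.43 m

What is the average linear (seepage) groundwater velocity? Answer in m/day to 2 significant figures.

1.7 m/day

∂h/∂x = (355.87 − 354.69) / (429523 − 429783) = -0.004538
∂h/∂y = (347.43 − 354.69) / (3943539 − 3943204) = -0.02167
|∇h| = √(-0.004538² + -0.02167²) = 0.02214
Seepage velocity v = K·i/n = 23.0 × 0.02214 / 0.3 = 1.697 m/day.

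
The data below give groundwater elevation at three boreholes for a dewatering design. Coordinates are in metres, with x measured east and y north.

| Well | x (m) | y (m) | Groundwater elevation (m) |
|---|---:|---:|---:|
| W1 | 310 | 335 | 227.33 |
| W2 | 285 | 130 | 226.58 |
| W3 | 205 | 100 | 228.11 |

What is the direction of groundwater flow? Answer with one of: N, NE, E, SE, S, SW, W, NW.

Differences from W1: to W2 (Δx, Δy, Δh) = (-25, -205, -0.75); to W3 = (-105, -235, +0.78).
Determinant of the coordinate differences = (-25)·(-235) − (-105)·(-205) = -15650.
∂h/∂x = [(-0.75)·(-235) − (+0.78)·(-205)] / -15650 = -0.02148
∂h/∂y = [(-25)·(+0.78) − (-105)·(-0.75)] / -15650 = +0.006278
Flow = −∇h = (+0.02148 east, -0.006278 north), which points east.

E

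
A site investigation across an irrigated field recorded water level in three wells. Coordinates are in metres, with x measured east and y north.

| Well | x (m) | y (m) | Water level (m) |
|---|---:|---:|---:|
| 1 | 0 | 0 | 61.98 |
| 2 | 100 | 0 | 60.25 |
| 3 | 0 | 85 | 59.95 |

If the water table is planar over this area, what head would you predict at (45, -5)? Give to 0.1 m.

61.3 m

∂h/∂x = (60.25 − 61.98) / (100 − 0) = -0.01730
∂h/∂y = (59.95 − 61.98) / (85 − 0) = -0.02388
h(45, -5) = 61.98 + (-0.01730)·(45) + (-0.02388)·(-5) = 61.98 -0.778 +0.119 = 61.321 m.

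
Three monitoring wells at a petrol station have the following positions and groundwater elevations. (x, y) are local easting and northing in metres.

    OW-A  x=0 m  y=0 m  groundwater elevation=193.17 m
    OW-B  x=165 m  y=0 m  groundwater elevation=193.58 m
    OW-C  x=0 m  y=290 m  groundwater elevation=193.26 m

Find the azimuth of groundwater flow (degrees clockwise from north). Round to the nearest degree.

∂h/∂x = (193.58 − 193.17) / (165 − 0) = +0.002485
∂h/∂y = (193.26 − 193.17) / (290 − 0) = +0.0003103
Flow direction (−∇h) has components (-0.002485 E, -0.0003103 N).
Azimuth = atan2(E, N) = atan2(-0.002485, -0.0003103) = 262.9° ≈ 263°.

263°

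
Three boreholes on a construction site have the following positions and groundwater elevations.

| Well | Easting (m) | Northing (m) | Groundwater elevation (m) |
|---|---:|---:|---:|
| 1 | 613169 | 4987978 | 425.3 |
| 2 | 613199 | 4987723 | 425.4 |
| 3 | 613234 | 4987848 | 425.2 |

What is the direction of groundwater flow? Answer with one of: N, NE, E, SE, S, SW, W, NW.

Taking 1 as reference: 2−1 = (30, -255, +0.1); 3−1 = (65, -130, -0.1).
Determinant of the coordinate differences = 30·(-130) − 65·(-255) = 12675.
∂h/∂x = [(+0.1)·(-130) − (-0.1)·(-255)] / 12675 = -0.003037
∂h/∂y = [30·(-0.1) − 65·(+0.1)] / 12675 = -0.0007495
Flow = −∇h = (+0.003037 east, +0.0007495 north), which points east.

E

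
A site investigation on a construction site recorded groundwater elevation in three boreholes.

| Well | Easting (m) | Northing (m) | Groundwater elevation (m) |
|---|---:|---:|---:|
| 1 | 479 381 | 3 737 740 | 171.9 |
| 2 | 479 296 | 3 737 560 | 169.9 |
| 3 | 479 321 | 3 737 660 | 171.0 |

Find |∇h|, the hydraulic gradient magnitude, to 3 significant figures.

0.0109

With h = a·x + b·y + c and 1 as origin, the differences give:
  (-85)·a + (-180)·b = -2.0
  (-60)·a + (-80)·b = -0.9
Eliminate b (×(-80) and ×(-180), subtract): -4000·a = -2.00 → a = ∂h/∂x = +0.0005000
Back-substitute: b = ∂h/∂y = +0.01087.
|∇h| = √(0.0005000² + 0.01087²) = 0.01088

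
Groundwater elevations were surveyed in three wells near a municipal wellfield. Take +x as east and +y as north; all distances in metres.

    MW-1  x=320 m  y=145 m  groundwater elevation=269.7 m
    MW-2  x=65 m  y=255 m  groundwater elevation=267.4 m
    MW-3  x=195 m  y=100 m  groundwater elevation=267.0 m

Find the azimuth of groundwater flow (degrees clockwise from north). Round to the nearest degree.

Differences from MW-1: to MW-2 (Δx, Δy, Δh) = (-255, 110, -2.3); to MW-3 = (-125, -45, -2.7).
Solve a·Δx + b·Δy = Δh: det = (-255)·(-45) − (-125)·110 = 25225.
∂h/∂x = [(-2.3)·(-45) − (-2.7)·110] / 25225 = +0.01588
∂h/∂y = [(-255)·(-2.7) − (-125)·(-2.3)] / 25225 = +0.01590
Flow direction (−∇h) has components (-0.01588 E, -0.01590 N).
Azimuth = atan2(E, N) = atan2(-0.01588, -0.01590) = 225.0° ≈ 225°.

225°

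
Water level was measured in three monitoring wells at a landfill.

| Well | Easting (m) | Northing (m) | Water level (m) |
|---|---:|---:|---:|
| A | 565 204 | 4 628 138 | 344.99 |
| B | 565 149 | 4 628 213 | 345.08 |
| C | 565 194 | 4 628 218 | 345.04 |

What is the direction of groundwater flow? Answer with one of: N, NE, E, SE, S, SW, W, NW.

SE

Taking A as reference: B−A = (-55, 75, +0.09); C−A = (-10, 80, +0.05).
Determinant of the coordinate differences = (-55)·80 − (-10)·75 = -3650.
∂h/∂x = [(+0.09)·80 − (+0.05)·75] / -3650 = -0.0009452
∂h/∂y = [(-55)·(+0.05) − (-10)·(+0.09)] / -3650 = +0.0005068
Flow = −∇h = (+0.0009452 east, -0.0005068 north), which points southeast.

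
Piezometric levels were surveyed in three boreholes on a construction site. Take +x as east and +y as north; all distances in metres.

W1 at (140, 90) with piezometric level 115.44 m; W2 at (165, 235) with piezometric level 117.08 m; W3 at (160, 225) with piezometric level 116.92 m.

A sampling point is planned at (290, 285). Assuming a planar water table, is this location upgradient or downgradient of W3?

upgradient

Taking W1 as reference: W2−W1 = (25, 145, +1.64); W3−W1 = (20, 135, +1.48).
Solve a·Δx + b·Δy = Δh: det = 25·135 − 20·145 = 475.
∂h/∂x = [(+1.64)·135 − (+1.48)·145] / 475 = +0.01432
∂h/∂y = [25·(+1.48) − 20·(+1.64)] / 475 = +0.008842
Head at (290, 285) = 115.44 + (+0.01432)·(150) + (+0.008842)·(195) = 119.31 m.
That is higher than the 116.92 m at W3, so the point is upgradient.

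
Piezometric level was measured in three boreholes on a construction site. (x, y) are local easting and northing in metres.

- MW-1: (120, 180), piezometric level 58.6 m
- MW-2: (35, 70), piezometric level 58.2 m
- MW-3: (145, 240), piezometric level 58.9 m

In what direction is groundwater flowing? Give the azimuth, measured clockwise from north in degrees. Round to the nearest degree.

150°

Taking MW-1 as reference: MW-2−MW-1 = (-85, -110, -0.4); MW-3−MW-1 = (25, 60, +0.3).
Determinant of the coordinate differences = (-85)·60 − 25·(-110) = -2350.
∂h/∂x = [(-0.4)·60 − (+0.3)·(-110)] / -2350 = -0.003830
∂h/∂y = [(-85)·(+0.3) − 25·(-0.4)] / -2350 = +0.006596
Flow direction (−∇h) has components (+0.003830 E, -0.006596 N).
Azimuth = atan2(E, N) = atan2(+0.003830, -0.006596) = 149.9° ≈ 150°.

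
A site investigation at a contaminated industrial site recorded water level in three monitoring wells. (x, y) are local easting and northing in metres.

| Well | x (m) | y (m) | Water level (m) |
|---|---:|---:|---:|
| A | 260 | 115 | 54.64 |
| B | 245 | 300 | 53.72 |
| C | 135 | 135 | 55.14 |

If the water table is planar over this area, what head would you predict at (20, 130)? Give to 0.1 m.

Three-point gradient (reference A): Δ to B = (-15, 185, -0.92), Δ to C = (-125, 20, +0.50).
∂h/∂x = -0.004859, ∂h/∂y = -0.005367 (det = 22825).
h(20, 130) = 54.64 + (-0.004859)·(-240) + (-0.005367)·(15) = 54.64 +1.166 -0.081 = 55.726 m.

55.7 m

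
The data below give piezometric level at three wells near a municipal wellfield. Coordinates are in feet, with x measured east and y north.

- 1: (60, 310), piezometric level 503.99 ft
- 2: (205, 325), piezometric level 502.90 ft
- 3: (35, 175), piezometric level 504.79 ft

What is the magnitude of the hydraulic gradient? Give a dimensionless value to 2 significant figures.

With h = a·x + b·y + c and 1 as origin, the differences give:
  145·a + 15·b = -1.09
  (-25)·a + (-135)·b = +0.80
Eliminate b (×(-135) and ×15, subtract): -19200·a = 135.150 → a = ∂h/∂x = -0.007039
Back-substitute: b = ∂h/∂y = -0.004622.
|∇h| = √(-0.007039² + -0.004622²) = 0.008421

0.0084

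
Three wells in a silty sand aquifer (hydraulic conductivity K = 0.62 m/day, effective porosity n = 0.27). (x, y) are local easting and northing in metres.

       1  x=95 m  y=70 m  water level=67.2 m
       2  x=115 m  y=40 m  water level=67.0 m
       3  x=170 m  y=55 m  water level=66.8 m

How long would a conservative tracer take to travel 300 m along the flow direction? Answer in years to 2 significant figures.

61 years

With h = a·x + b·y + c and 1 as origin, the differences give:
  20·a + (-30)·b = -0.2
  75·a + (-15)·b = -0.4
Eliminate b (×(-15) and ×(-30), subtract): 1950·a = -9.00 → a = ∂h/∂x = -0.004615
Back-substitute: b = ∂h/∂y = +0.003590.
|∇h| = √(-0.004615² + 0.003590²) = 0.005847
Seepage velocity v = K·i/n = 0.62 × 0.005847 / 0.27 = 0.01343 m/day.
t = 300 / 0.01343 = 2.234e+04 days = 61.2 years.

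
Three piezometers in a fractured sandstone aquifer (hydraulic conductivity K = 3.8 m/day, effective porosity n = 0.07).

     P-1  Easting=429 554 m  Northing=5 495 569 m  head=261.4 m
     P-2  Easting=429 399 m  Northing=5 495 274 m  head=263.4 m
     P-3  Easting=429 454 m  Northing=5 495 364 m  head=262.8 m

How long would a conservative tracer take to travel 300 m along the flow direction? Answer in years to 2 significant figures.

With h = a·x + b·y + c and P-1 as origin, the differences give:
  (-155)·a + (-295)·b = +2.0
  (-100)·a + (-205)·b = +1.4
Eliminate b (×(-205) and ×(-295), subtract): 2275·a = 3.00 → a = ∂h/∂x = +0.001319
Back-substitute: b = ∂h/∂y = -0.007473.
|∇h| = √(0.001319² + -0.007473²) = 0.007589
Seepage velocity v = K·i/n = 3.8 × 0.007589 / 0.07 = 0.412 m/day.
t = 300 / 0.412 = 728.2 days = 1.99 years.

2.0 years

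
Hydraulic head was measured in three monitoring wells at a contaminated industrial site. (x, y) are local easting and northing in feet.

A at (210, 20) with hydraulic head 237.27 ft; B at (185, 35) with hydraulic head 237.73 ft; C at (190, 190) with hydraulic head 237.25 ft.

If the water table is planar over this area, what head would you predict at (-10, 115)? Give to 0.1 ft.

Differences from A: to B (Δx, Δy, Δh) = (-25, 15, +0.46); to C = (-20, 170, -0.02).
Determinant of the coordinate differences = (-25)·170 − (-20)·15 = -3950.
∂h/∂x = [(+0.46)·170 − (-0.02)·15] / -3950 = -0.01987
∂h/∂y = [(-25)·(-0.02) − (-20)·(+0.46)] / -3950 = -0.002456
h(-10, 115) = 237.27 + (-0.01987)·(-220) + (-0.002456)·(95) = 237.27 +4.372 -0.233 = 241.409 ft.

241.4 ft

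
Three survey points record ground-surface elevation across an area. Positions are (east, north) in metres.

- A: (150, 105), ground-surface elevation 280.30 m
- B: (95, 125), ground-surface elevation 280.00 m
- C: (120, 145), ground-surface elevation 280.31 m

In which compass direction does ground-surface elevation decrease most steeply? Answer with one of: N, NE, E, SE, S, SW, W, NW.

Differences from A: to B (Δx, Δy, Δh) = (-55, 20, -0.30); to C = (-30, 40, +0.01).
Determinant of the coordinate differences = (-55)·40 − (-30)·20 = -1600.
∂z/∂x = [(-0.30)·40 − (+0.01)·20] / -1600 = +0.007625
∂z/∂y = [(-55)·(+0.01) − (-30)·(-0.30)] / -1600 = +0.005969
Steepest decrease is along −∇f = (-0.007625 E, -0.005969 N) → southwest.

SW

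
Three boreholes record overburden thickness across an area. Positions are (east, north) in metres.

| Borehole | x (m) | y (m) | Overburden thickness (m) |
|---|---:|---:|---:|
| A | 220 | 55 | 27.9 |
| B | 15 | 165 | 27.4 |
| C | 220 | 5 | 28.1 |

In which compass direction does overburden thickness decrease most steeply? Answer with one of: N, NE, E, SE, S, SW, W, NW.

N

Taking A as reference: B−A = (-205, 110, -0.5); C−A = (0, -50, +0.2).
Solve a·Δx + b·Δy = Δd: det = (-205)·(-50) − 0·110 = 10250.
∂d/∂x = [(-0.5)·(-50) − (+0.2)·110] / 10250 = +0.0002927
∂d/∂y = [(-205)·(+0.2) − 0·(-0.5)] / 10250 = -0.004000
Steepest decrease is along −∇f = (-0.0002927 E, +0.004000 N) → north.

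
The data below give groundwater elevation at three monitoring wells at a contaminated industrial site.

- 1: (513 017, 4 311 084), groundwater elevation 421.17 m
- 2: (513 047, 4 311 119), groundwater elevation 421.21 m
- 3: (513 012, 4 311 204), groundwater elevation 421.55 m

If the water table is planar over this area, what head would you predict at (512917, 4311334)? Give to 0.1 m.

422.2 m

Taking 1 as reference: 2−1 = (30, 35, +0.04); 3−1 = (-5, 120, +0.38).
Determinant of the coordinate differences = 30·120 − (-5)·35 = 3775.
∂h/∂x = [(+0.04)·120 − (+0.38)·35] / 3775 = -0.002252
∂h/∂y = [30·(+0.38) − (-5)·(+0.04)] / 3775 = +0.003073
h(512917, 4311334) = 421.17 + (-0.002252)·(-100) + (+0.003073)·(250) = 421.17 +0.225 +0.768 = 422.163 m.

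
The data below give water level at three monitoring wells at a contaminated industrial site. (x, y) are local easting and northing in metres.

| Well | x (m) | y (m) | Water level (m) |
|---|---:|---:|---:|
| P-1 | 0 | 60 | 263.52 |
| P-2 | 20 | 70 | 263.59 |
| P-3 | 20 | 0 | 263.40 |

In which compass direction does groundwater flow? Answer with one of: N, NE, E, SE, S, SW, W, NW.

Taking P-1 as reference: P-2−P-1 = (20, 10, +0.07); P-3−P-1 = (20, -60, -0.12).
Solve a·Δx + b·Δy = Δh: det = 20·(-60) − 20·10 = -1400.
∂h/∂x = [(+0.07)·(-60) − (-0.12)·10] / -1400 = +0.002143
∂h/∂y = [20·(-0.12) − 20·(+0.07)] / -1400 = +0.002714
Flow = −∇h = (-0.002143 east, -0.002714 north), which points southwest.

SW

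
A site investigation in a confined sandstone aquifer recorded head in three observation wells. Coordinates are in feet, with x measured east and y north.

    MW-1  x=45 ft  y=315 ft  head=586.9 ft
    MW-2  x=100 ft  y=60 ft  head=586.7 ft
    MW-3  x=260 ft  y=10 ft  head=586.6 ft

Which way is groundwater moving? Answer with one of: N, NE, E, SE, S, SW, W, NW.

SE

Differences from MW-1: to MW-2 (Δx, Δy, Δh) = (55, -255, -0.2); to MW-3 = (215, -305, -0.3).
Solve a·Δx + b·Δy = Δh: det = 55·(-305) − 215·(-255) = 38050.
∂h/∂x = [(-0.2)·(-305) − (-0.3)·(-255)] / 38050 = -0.0004074
∂h/∂y = [55·(-0.3) − 215·(-0.2)] / 38050 = +0.0006965
Flow = −∇h = (+0.0004074 east, -0.0006965 north), which points southeast.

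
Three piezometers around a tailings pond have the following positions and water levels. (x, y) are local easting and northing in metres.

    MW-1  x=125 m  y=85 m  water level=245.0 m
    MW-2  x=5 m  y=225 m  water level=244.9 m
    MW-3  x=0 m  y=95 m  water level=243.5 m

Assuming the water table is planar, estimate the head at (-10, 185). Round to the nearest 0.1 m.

244.3 m

With h = a·x + b·y + c and MW-1 as origin, the differences give:
  (-120)·a + 140·b = -0.1
  (-125)·a + 10·b = -1.5
Eliminate b (×10 and ×140, subtract): 16300·a = 209.00 → a = ∂h/∂x = +0.01282
Back-substitute: b = ∂h/∂y = +0.01028.
h(-10, 185) = 245.0 + (+0.01282)·(-135) + (+0.01028)·(100) = 245.0 -1.731 +1.028 = 244.297 m.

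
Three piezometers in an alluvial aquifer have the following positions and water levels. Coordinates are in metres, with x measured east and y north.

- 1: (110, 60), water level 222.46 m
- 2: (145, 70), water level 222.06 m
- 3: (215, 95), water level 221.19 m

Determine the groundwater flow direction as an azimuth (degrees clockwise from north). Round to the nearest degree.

028°

Differences from 1: to 2 (Δx, Δy, Δh) = (35, 10, -0.40); to 3 = (105, 35, -1.27).
Determinant of the coordinate differences = 35·35 − 105·10 = 175.
∂h/∂x = [(-0.40)·35 − (-1.27)·10] / 175 = -0.007429
∂h/∂y = [35·(-1.27) − 105·(-0.40)] / 175 = -0.01400
Flow direction (−∇h) has components (+0.007429 E, +0.01400 N).
Azimuth = atan2(E, N) = atan2(+0.007429, +0.01400) = 28.0° ≈ 028°.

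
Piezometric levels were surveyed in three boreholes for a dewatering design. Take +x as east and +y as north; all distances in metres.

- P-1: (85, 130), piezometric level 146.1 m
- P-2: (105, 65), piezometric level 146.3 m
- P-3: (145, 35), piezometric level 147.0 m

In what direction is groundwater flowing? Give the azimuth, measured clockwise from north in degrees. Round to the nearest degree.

With h = a·x + b·y + c and P-1 as origin, the differences give:
  20·a + (-65)·b = +0.2
  60·a + (-95)·b = +0.9
Eliminate b (×(-95) and ×(-65), subtract): 2000·a = 39.50 → a = ∂h/∂x = +0.01975
Back-substitute: b = ∂h/∂y = +0.003000.
Flow direction (−∇h) has components (-0.01975 E, -0.003000 N).
Azimuth = atan2(E, N) = atan2(-0.01975, -0.003000) = 261.4° ≈ 261°.

261°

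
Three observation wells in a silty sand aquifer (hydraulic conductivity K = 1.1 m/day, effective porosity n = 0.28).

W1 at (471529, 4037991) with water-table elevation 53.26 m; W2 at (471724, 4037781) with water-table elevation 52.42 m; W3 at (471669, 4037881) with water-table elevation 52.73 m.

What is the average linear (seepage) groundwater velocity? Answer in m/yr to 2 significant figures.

Differences from W1: to W2 (Δx, Δy, Δh) = (195, -210, -0.84); to W3 = (140, -110, -0.53).
Determinant of the coordinate differences = 195·(-110) − 140·(-210) = 7950.
∂h/∂x = [(-0.84)·(-110) − (-0.53)·(-210)] / 7950 = -0.002377
∂h/∂y = [195·(-0.53) − 140·(-0.84)] / 7950 = +0.001792
|∇h| = √(-0.002377² + 0.001792²) = 0.002977
Seepage velocity v = K·i/n = 1.1 × 0.002977 / 0.28 = 0.0117 m/day = 4.273 m/yr.

4.3 m/yr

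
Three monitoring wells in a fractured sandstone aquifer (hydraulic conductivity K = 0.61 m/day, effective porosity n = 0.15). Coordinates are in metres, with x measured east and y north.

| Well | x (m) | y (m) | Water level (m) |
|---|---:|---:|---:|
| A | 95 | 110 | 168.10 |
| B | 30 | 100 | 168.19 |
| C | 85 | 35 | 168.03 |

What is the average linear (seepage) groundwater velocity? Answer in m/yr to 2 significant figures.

2.9 m/yr

With h = a·x + b·y + c and A as origin, the differences give:
  (-65)·a + (-10)·b = +0.09
  (-10)·a + (-75)·b = -0.07
Eliminate b (×(-75) and ×(-10), subtract): 4775·a = -7.450 → a = ∂h/∂x = -0.001560
Back-substitute: b = ∂h/∂y = +0.001141.
|∇h| = √(-0.001560² + 0.001141²) = 0.001933
Seepage velocity v = K·i/n = 0.61 × 0.001933 / 0.15 = 0.007861 m/day = 2.871 m/yr.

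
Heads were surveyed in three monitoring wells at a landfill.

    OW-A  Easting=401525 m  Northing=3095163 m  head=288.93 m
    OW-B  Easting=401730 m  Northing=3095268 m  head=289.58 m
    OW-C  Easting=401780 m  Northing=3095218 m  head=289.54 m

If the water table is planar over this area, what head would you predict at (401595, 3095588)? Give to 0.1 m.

290.2 m

Differences from OW-A: to OW-B (Δx, Δy, Δh) = (205, 105, +0.65); to OW-C = (255, 55, +0.61).
Solve a·Δx + b·Δy = Δh: det = 205·55 − 255·105 = -15500.
∂h/∂x = [(+0.65)·55 − (+0.61)·105] / -15500 = +0.001826
∂h/∂y = [205·(+0.61) − 255·(+0.65)] / -15500 = +0.002626
h(401595, 3095588) = 288.93 + (+0.001826)·(70) + (+0.002626)·(425) = 288.93 +0.128 +1.116 = 290.174 m.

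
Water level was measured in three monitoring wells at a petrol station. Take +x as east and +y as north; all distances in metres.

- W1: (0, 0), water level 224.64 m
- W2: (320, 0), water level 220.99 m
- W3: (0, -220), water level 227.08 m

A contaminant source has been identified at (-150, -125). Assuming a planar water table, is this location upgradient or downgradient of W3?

upgradient

∂h/∂x = (220.99 − 224.64) / (320 − 0) = -0.01141
∂h/∂y = (227.08 − 224.64) / (-220 − 0) = -0.01109
Head at (-150, -125) = 224.64 + (-0.01141)·(-150) + (-0.01109)·(-125) = 227.74 m.
That is higher than the 227.08 m at W3, so the point is upgradient.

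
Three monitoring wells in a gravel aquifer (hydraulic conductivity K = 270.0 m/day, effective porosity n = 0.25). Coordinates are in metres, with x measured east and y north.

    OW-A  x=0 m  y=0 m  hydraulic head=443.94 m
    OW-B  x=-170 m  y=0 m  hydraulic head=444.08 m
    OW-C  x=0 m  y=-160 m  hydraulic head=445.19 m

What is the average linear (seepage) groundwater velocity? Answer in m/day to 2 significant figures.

8.5 m/day

∂h/∂x = (444.08 − 443.94) / (-170 − 0) = -0.0008235
∂h/∂y = (445.19 − 443.94) / (-160 − 0) = -0.007812
|∇h| = √(-0.0008235² + -0.007812²) = 0.007855
Seepage velocity v = K·i/n = 270.0 × 0.007855 / 0.25 = 8.483 m/day.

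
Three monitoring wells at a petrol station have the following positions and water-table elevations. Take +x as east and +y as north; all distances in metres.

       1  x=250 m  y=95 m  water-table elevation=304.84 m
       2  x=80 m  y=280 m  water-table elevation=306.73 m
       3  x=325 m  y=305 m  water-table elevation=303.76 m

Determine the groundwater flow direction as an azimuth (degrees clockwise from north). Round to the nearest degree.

Differences from 1: to 2 (Δx, Δy, Δh) = (-170, 185, +1.89); to 3 = (75, 210, -1.08).
Solve a·Δx + b·Δy = Δh: det = (-170)·210 − 75·185 = -49575.
∂h/∂x = [(+1.89)·210 − (-1.08)·185] / -49575 = -0.01204
∂h/∂y = [(-170)·(-1.08) − 75·(+1.89)] / -49575 = -0.0008442
Flow direction (−∇h) has components (+0.01204 E, +0.0008442 N).
Azimuth = atan2(E, N) = atan2(+0.01204, +0.0008442) = 86.0° ≈ 086°.

086°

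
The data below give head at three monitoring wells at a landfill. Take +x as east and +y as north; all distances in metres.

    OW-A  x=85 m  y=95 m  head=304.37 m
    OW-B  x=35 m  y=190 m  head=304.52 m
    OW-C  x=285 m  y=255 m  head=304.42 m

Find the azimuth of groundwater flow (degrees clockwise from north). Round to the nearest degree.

With h = a·x + b·y + c and OW-A as origin, the differences give:
  (-50)·a + 95·b = +0.15
  200·a + 160·b = +0.05
Eliminate b (×160 and ×95, subtract): -27000·a = 19.250 → a = ∂h/∂x = -0.0007130
Back-substitute: b = ∂h/∂y = +0.001204.
Flow direction (−∇h) has components (+0.0007130 E, -0.001204 N).
Azimuth = atan2(E, N) = atan2(+0.0007130, -0.001204) = 149.4° ≈ 149°.

149°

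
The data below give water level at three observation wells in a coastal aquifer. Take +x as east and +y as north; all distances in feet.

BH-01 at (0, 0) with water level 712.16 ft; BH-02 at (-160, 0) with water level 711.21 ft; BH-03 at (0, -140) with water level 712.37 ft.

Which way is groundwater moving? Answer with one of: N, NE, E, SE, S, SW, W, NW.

W

∂h/∂x = (711.21 − 712.16) / (-160 − 0) = +0.005937
∂h/∂y = (712.37 − 712.16) / (-140 − 0) = -0.001500
Flow = −∇h = (-0.005937 east, +0.001500 north), which points west.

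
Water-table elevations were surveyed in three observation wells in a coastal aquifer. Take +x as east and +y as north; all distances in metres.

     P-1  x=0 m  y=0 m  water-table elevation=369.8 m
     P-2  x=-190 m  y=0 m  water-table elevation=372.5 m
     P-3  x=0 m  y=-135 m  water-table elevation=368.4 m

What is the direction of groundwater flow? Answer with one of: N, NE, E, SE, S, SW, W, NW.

SE

∂h/∂x = (372.5 − 369.8) / (-190 − 0) = -0.01421
∂h/∂y = (368.4 − 369.8) / (-135 − 0) = +0.01037
Flow = −∇h = (+0.01421 east, -0.01037 north), which points southeast.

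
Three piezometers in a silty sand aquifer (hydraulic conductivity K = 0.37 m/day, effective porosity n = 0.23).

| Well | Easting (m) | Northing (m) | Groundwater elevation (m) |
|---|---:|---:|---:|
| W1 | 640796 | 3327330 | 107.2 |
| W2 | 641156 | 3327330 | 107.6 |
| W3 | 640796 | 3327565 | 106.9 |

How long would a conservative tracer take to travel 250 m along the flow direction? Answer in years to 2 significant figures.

250 years

∂h/∂x = (107.6 − 107.2) / (641156 − 640796) = +0.001111
∂h/∂y = (106.9 − 107.2) / (3327565 − 3327330) = -0.001277
|∇h| = √(0.001111² + -0.001277²) = 0.001693
Seepage velocity v = K·i/n = 0.37 × 0.001693 / 0.23 = 0.002724 m/day.
t = 250 / 0.002724 = 9.178e+04 days = 251 years.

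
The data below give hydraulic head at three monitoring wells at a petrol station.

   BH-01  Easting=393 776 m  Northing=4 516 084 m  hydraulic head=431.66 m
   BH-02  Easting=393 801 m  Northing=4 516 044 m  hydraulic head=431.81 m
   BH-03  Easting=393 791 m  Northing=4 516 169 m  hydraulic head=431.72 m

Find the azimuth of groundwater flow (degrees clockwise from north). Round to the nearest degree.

With h = a·x + b·y + c and BH-01 as origin, the differences give:
  25·a + (-40)·b = +0.15
  15·a + 85·b = +0.06
Eliminate b (×85 and ×(-40), subtract): 2725·a = 15.150 → a = ∂h/∂x = +0.005560
Back-substitute: b = ∂h/∂y = -0.0002752.
Flow direction (−∇h) has components (-0.005560 E, +0.0002752 N).
Azimuth = atan2(E, N) = atan2(-0.005560, +0.0002752) = 272.8° ≈ 273°.

273°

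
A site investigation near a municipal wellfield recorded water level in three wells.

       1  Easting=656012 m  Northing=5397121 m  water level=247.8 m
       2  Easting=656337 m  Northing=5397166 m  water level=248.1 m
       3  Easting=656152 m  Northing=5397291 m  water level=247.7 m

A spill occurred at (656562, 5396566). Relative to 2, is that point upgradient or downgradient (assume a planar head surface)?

upgradient

Taking 1 as reference: 2−1 = (325, 45, +0.3); 3−1 = (140, 170, -0.1).
Solve a·Δx + b·Δy = Δh: det = 325·170 − 140·45 = 48950.
∂h/∂x = [(+0.3)·170 − (-0.1)·45] / 48950 = +0.001134
∂h/∂y = [325·(-0.1) − 140·(+0.3)] / 48950 = -0.001522
Head at (656562, 5396566) = 247.8 + (+0.001134)·(550) + (-0.001522)·(-555) = 249.27 m.
That is higher than the 248.1 m at 2, so the point is upgradient.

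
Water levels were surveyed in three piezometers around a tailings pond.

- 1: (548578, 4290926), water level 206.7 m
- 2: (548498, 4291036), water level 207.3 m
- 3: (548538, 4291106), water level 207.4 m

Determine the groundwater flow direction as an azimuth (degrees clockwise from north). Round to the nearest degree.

With h = a·x + b·y + c and 1 as origin, the differences give:
  (-80)·a + 110·b = +0.6
  (-40)·a + 180·b = +0.7
Eliminate b (×180 and ×110, subtract): -10000·a = 31.00 → a = ∂h/∂x = -0.003100
Back-substitute: b = ∂h/∂y = +0.003200.
Flow direction (−∇h) has components (+0.003100 E, -0.003200 N).
Azimuth = atan2(E, N) = atan2(+0.003100, -0.003200) = 135.9° ≈ 136°.

136°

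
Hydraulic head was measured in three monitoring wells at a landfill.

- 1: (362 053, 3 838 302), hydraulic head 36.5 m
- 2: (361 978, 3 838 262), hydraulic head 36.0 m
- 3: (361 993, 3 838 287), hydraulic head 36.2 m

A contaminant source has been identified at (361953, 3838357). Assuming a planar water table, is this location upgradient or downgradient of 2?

upgradient

Three-point gradient (reference 1): Δ to 2 = (-75, -40, -0.5), Δ to 3 = (-60, -15, -0.3).
∂h/∂x = +0.003529, ∂h/∂y = +0.005882 (det = -1275).
Head at (361953, 3838357) = 36.5 + (+0.003529)·(-100) + (+0.005882)·(55) = 36.47 m.
That is higher than the 36.0 m at 2, so the point is upgradient.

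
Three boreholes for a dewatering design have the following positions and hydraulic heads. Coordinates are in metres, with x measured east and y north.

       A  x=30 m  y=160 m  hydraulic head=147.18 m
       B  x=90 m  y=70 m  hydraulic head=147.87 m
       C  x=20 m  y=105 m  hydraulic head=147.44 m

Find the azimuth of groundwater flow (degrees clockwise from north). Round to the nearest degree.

With h = a·x + b·y + c and A as origin, the differences give:
  60·a + (-90)·b = +0.69
  (-10)·a + (-55)·b = +0.26
Eliminate b (×(-55) and ×(-90), subtract): -4200·a = -14.550 → a = ∂h/∂x = +0.003464
Back-substitute: b = ∂h/∂y = -0.005357.
Flow direction (−∇h) has components (-0.003464 E, +0.005357 N).
Azimuth = atan2(E, N) = atan2(-0.003464, +0.005357) = 327.1° ≈ 327°.

327°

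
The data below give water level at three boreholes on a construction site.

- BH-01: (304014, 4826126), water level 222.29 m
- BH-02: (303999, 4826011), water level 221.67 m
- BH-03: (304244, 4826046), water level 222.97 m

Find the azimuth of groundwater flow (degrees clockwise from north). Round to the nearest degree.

224°

Differences from BH-01: to BH-02 (Δx, Δy, Δh) = (-15, -115, -0.62); to BH-03 = (230, -80, +0.68).
Determinant of the coordinate differences = (-15)·(-80) − 230·(-115) = 27650.
∂h/∂x = [(-0.62)·(-80) − (+0.68)·(-115)] / 27650 = +0.004622
∂h/∂y = [(-15)·(+0.68) − 230·(-0.62)] / 27650 = +0.004788
Flow direction (−∇h) has components (-0.004622 E, -0.004788 N).
Azimuth = atan2(E, N) = atan2(-0.004622, -0.004788) = 224.0° ≈ 224°.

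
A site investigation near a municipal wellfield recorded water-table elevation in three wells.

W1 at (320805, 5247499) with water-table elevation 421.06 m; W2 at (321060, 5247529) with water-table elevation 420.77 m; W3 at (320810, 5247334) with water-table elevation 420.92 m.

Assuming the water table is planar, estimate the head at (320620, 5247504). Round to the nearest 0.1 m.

Differences from W1: to W2 (Δx, Δy, Δh) = (255, 30, -0.29); to W3 = (5, -165, -0.14).
Solve a·Δx + b·Δy = Δh: det = 255·(-165) − 5·30 = -42225.
∂h/∂x = [(-0.29)·(-165) − (-0.14)·30] / -42225 = -0.001233
∂h/∂y = [255·(-0.14) − 5·(-0.29)] / -42225 = +0.0008111
h(320620, 5247504) = 421.06 + (-0.001233)·(-185) + (+0.0008111)·(5) = 421.06 +0.228 +0.004 = 421.292 m.

421.3 m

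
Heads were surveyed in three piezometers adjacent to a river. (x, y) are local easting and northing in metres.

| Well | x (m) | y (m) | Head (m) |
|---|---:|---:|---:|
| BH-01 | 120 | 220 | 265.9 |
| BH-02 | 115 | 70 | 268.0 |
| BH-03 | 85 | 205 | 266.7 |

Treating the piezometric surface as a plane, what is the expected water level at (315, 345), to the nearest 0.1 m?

260.9 m

Three-point gradient (reference BH-01): Δ to BH-02 = (-5, -150, +2.1), Δ to BH-03 = (-35, -15, +0.8).
∂h/∂x = -0.01710, ∂h/∂y = -0.01343 (det = -5175).
h(315, 345) = 265.9 + (-0.01710)·(195) + (-0.01343)·(125) = 265.9 -3.335 -1.679 = 260.886 m.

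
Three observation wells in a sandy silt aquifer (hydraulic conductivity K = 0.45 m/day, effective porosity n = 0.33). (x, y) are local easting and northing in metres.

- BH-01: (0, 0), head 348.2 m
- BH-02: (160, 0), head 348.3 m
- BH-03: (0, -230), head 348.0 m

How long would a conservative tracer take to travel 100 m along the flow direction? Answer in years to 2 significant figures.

∂h/∂x = (348.3 − 348.2) / (160 − 0) = +0.0006250
∂h/∂y = (348.0 − 348.2) / (-230 − 0) = +0.0008696
|∇h| = √(0.0006250² + 0.0008696²) = 0.001071
Seepage velocity v = K·i/n = 0.45 × 0.001071 / 0.33 = 0.00146 m/day.
t = 100 / 0.00146 = 6.849e+04 days = 188 years.

190 years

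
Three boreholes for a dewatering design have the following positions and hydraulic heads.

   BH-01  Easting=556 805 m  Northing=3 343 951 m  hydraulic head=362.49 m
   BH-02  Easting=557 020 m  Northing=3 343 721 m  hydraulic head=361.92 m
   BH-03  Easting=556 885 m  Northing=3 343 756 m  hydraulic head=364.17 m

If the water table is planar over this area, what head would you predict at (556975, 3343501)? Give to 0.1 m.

Taking BH-01 as reference: BH-02−BH-01 = (215, -230, -0.57); BH-03−BH-01 = (80, -195, +1.68).
Determinant of the coordinate differences = 215·(-195) − 80·(-230) = -23525.
∂h/∂x = [(-0.57)·(-195) − (+1.68)·(-230)] / -23525 = -0.02115
∂h/∂y = [215·(+1.68) − 80·(-0.57)] / -23525 = -0.01729
h(556975, 3343501) = 362.49 + (-0.02115)·(170) + (-0.01729)·(-450) = 362.49 -3.595 +7.782 = 366.676 m.

366.7 m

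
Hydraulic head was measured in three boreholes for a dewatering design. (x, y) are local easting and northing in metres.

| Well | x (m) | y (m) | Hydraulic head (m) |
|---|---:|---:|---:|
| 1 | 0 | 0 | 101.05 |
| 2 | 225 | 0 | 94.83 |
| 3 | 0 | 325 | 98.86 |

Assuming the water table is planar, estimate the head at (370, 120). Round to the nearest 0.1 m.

∂h/∂x = (94.83 − 101.05) / (225 − 0) = -0.02764
∂h/∂y = (98.86 − 101.05) / (325 − 0) = -0.006738
h(370, 120) = 101.05 + (-0.02764)·(370) + (-0.006738)·(120) = 101.05 -10.228 -0.809 = 90.013 m.

90.0 m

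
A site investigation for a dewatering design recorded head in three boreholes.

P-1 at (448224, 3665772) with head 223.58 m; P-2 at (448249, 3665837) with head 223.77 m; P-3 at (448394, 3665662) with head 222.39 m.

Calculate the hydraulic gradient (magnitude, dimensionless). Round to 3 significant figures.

0.00608

Differences from P-1: to P-2 (Δx, Δy, Δh) = (25, 65, +0.19); to P-3 = (170, -110, -1.19).
Solve a·Δx + b·Δy = Δh: det = 25·(-110) − 170·65 = -13800.
∂h/∂x = [(+0.19)·(-110) − (-1.19)·65] / -13800 = -0.004091
∂h/∂y = [25·(-1.19) − 170·(+0.19)] / -13800 = +0.004496
|∇h| = √(-0.004091² + 0.004496²) = 0.006079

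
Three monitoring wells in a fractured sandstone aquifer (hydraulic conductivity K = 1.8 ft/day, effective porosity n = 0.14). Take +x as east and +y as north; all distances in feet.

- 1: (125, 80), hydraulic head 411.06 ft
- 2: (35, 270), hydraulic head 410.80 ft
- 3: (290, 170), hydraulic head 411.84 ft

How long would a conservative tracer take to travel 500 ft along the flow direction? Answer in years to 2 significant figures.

Three-point gradient (reference 1): Δ to 2 = (-90, 190, -0.26), Δ to 3 = (165, 90, +0.78).
∂h/∂x = +0.004350, ∂h/∂y = +0.0006920 (det = -39450).
|∇h| = √(0.004350² + 0.0006920²) = 0.004405
Seepage velocity v = K·i/n = 1.8 × 0.004405 / 0.14 = 0.05664 ft/day.
t = 500 / 0.05664 = 8828 days = 24.2 years.

24 years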